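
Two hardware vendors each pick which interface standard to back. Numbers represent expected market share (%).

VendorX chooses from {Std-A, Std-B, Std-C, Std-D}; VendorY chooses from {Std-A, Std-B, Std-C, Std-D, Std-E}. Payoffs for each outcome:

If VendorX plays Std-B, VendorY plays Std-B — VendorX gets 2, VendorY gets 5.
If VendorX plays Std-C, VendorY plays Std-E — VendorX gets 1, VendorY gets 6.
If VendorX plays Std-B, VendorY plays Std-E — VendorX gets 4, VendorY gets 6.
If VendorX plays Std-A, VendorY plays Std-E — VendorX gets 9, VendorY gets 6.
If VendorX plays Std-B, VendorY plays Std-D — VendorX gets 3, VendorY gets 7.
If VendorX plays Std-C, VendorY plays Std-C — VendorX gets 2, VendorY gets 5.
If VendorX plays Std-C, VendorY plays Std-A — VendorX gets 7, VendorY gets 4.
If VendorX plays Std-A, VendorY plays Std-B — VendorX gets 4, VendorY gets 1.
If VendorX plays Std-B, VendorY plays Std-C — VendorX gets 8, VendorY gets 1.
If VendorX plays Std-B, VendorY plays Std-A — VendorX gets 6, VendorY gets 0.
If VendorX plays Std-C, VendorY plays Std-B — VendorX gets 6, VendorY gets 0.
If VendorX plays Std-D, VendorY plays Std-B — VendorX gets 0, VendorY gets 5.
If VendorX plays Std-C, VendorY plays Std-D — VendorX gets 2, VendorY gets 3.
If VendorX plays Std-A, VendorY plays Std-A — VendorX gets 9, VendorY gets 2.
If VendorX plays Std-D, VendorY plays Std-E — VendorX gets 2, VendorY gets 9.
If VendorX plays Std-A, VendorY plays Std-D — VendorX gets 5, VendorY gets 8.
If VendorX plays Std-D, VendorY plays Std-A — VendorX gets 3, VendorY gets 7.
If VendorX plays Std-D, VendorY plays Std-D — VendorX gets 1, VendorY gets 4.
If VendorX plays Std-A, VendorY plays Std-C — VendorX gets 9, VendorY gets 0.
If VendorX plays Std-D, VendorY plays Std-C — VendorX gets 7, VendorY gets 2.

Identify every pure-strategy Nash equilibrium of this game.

Pure NE: (Std-A, Std-D)

Check each profile: it is a Nash equilibrium iff no player can strictly gain by switching unilaterally.
(Std-A, Std-A): VendorY can switch to Std-D (2 → 8). Not NE.
(Std-A, Std-B): VendorX can switch to Std-C (4 → 6). Not NE.
(Std-A, Std-C): VendorY can switch to Std-A (0 → 2). Not NE.
(Std-A, Std-D): VendorX gets 5, best alternative 3; VendorY gets 8, best alternative 6. No profitable deviation — NE.
(Std-A, Std-E): VendorY can switch to Std-D (6 → 8). Not NE.
(Std-B, Std-A): VendorX can switch to Std-A (6 → 9). Not NE.
(Std-B, Std-B): VendorX can switch to Std-A (2 → 4). Not NE.
(The remaining 13 profiles each have a profitable deviation by the same check.)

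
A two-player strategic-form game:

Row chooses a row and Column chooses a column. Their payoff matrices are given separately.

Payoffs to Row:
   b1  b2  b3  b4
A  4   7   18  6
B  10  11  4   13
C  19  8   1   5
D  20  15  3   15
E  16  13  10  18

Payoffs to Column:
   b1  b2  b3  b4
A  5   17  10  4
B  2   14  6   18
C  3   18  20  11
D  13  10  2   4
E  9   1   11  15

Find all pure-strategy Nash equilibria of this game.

The pure Nash equilibria are (D, b1), (E, b4).

Row against b1: payoffs 4, 10, 19, 20, 16 → best response D.
Row against b2: payoffs 7, 11, 8, 15, 13 → best response D.
Row against b3: payoffs 18, 4, 1, 3, 10 → best response A.
Row against b4: payoffs 6, 13, 5, 15, 18 → best response E.
Column against A: payoffs 5, 17, 10, 4 → best response b2.
Column against B: payoffs 2, 14, 6, 18 → best response b4.
Column against C: payoffs 3, 18, 20, 11 → best response b3.
Column against D: payoffs 13, 10, 2, 4 → best response b1.
Column against E: payoffs 9, 1, 11, 15 → best response b4.
Mutual best responses: (D, b1); (E, b4).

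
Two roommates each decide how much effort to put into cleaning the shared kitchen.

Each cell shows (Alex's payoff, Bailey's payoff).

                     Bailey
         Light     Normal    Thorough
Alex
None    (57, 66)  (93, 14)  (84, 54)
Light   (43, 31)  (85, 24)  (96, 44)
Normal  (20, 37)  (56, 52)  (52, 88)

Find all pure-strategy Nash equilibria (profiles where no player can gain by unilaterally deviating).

(None, Light): Alex gets 57, best alternative 43; Bailey gets 66, best alternative 54. No profitable deviation — NE.
(None, Normal): Bailey can switch to Light (14 → 66). Not NE.
(None, Thorough): Alex can switch to Light (84 → 96). Not NE.
(Light, Light): Alex can switch to None (43 → 57). Not NE.
(Light, Normal): Alex can switch to None (85 → 93). Not NE.
(Light, Thorough): Alex gets 96, best alternative 84; Bailey gets 44, best alternative 31. No profitable deviation — NE.
(Normal, Light): Alex can switch to None (20 → 57). Not NE.
(Normal, Normal): Alex can switch to None (56 → 93). Not NE.
(Normal, Thorough): Alex can switch to None (52 → 84). Not NE.

The pure Nash equilibria are (None, Light); (Light, Thorough).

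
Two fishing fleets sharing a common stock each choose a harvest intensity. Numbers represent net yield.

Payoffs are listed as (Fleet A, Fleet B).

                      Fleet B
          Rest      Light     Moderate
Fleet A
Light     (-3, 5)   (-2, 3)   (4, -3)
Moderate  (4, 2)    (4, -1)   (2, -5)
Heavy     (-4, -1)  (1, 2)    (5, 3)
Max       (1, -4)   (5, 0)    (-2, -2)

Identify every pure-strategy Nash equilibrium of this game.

(Moderate, Rest) and (Heavy, Moderate) and (Max, Light)

Fleet A against Rest: payoffs -3, 4, -4, 1 → best response Moderate.
Fleet A against Light: payoffs -2, 4, 1, 5 → best response Max.
Fleet A against Moderate: payoffs 4, 2, 5, -2 → best response Heavy.
Fleet B against Light: payoffs 5, 3, -3 → best response Rest.
Fleet B against Moderate: payoffs 2, -1, -5 → best response Rest.
Fleet B against Heavy: payoffs -1, 2, 3 → best response Moderate.
Fleet B against Max: payoffs -4, 0, -2 → best response Light.
Mutual best responses: (Moderate, Rest); (Heavy, Moderate); (Max, Light).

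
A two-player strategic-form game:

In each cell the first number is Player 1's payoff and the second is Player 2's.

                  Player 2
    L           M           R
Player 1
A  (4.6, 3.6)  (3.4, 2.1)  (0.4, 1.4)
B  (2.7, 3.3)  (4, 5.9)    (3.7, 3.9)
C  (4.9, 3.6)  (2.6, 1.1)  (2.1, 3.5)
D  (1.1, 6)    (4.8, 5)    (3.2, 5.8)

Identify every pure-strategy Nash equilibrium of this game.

(C, L)

(A, L): Player 1 can switch to C (4.6 → 4.9). Not NE.
(A, M): Player 1 can switch to B (3.4 → 4). Not NE.
(A, R): Player 1 can switch to B (0.4 → 3.7). Not NE.
(B, L): Player 1 can switch to A (2.7 → 4.6). Not NE.
(B, M): Player 1 can switch to D (4 → 4.8). Not NE.
(B, R): Player 2 can switch to M (3.9 → 5.9). Not NE.
(C, L): Player 1 gets 4.9, best alternative 4.6; Player 2 gets 3.6, best alternative 3.5. No profitable deviation — NE.
(C, M): Player 1 can switch to A (2.6 → 3.4). Not NE.
(C, R): Player 1 can switch to B (2.1 → 3.7). Not NE.
(D, L): Player 1 can switch to A (1.1 → 4.6). Not NE.
(D, M): Player 2 can switch to L (5 → 6). Not NE.
(The remaining 1 profile has a profitable deviation by the same check.)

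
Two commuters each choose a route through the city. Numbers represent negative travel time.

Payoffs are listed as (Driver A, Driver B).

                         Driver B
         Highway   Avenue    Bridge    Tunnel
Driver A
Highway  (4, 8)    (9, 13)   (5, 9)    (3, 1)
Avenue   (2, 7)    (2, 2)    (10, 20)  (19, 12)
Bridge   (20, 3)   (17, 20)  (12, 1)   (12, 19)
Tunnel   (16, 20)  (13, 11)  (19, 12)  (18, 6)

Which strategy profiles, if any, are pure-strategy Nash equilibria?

(Bridge, Avenue)

Mark each player's best response to every combination of opponents' strategies; a profile where every player is best-responding is a pure Nash equilibrium.
Driver A against Highway: payoffs 4, 2, 20, 16 → best response Bridge.
Driver A against Avenue: payoffs 9, 2, 17, 13 → best response Bridge.
Driver A against Bridge: payoffs 5, 10, 12, 19 → best response Tunnel.
Driver A against Tunnel: payoffs 3, 19, 12, 18 → best response Avenue.
Driver B against Highway: payoffs 8, 13, 9, 1 → best response Avenue.
Driver B against Avenue: payoffs 7, 2, 20, 12 → best response Bridge.
Driver B against Bridge: payoffs 3, 20, 1, 19 → best response Avenue.
Driver B against Tunnel: payoffs 20, 11, 12, 6 → best response Highway.
Mutual best responses: (Bridge, Avenue).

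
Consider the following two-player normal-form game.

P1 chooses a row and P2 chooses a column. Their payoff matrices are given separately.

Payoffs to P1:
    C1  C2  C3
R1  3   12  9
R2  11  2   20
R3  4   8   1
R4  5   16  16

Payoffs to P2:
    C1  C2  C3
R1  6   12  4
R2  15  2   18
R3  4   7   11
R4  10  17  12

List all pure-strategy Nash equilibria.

Pure-strategy Nash equilibria: (R2, C3), (R4, C2)

P1 against C1: payoffs 3, 11, 4, 5 → best response R2.
P1 against C2: payoffs 12, 2, 8, 16 → best response R4.
P1 against C3: payoffs 9, 20, 1, 16 → best response R2.
P2 against R1: payoffs 6, 12, 4 → best response C2.
P2 against R2: payoffs 15, 2, 18 → best response C3.
P2 against R3: payoffs 4, 7, 11 → best response C3.
P2 against R4: payoffs 10, 17, 12 → best response C2.
Mutual best responses: (R2, C3); (R4, C2).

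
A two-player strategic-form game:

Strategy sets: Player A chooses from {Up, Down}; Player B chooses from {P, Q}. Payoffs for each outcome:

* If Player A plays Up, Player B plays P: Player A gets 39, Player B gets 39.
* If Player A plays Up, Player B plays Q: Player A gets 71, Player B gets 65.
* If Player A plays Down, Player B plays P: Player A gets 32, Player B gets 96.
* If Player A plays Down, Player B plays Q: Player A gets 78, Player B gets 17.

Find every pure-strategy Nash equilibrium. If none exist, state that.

There is no pure-strategy Nash equilibrium.

Player A against P: payoffs 39, 32 → best response Up.
Player A against Q: payoffs 71, 78 → best response Down.
Player B against Up: payoffs 39, 65 → best response Q.
Player B against Down: payoffs 96, 17 → best response P.
No profile is a mutual best response for all players.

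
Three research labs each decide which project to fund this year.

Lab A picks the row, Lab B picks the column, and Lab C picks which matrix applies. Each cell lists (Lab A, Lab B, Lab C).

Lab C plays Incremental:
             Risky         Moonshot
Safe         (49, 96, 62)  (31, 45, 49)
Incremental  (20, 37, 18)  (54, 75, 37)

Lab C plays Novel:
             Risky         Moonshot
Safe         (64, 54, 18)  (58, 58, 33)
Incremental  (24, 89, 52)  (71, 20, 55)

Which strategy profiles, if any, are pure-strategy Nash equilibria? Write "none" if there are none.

Pure NE: (Safe, Risky, Incremental)

For each player, find the best response to each opponent profile; mutual best responses are the pure NE.
Lab A against (Risky, Incremental): payoffs 49, 20 → best response Safe.
Lab A against (Risky, Novel): payoffs 64, 24 → best response Safe.
Lab A against (Moonshot, Incremental): payoffs 31, 54 → best response Incremental.
Lab A against (Moonshot, Novel): payoffs 58, 71 → best response Incremental.
Lab B against (Safe, Incremental): payoffs 96, 45 → best response Risky.
Lab B against (Safe, Novel): payoffs 54, 58 → best response Moonshot.
Lab B against (Incremental, Incremental): payoffs 37, 75 → best response Moonshot.
Lab B against (Incremental, Novel): payoffs 89, 20 → best response Risky.
Lab C against (Safe, Risky): payoffs 62, 18 → best response Incremental.
Lab C against (Safe, Moonshot): payoffs 49, 33 → best response Incremental.
Lab C against (Incremental, Risky): payoffs 18, 52 → best response Novel.
Lab C against (Incremental, Moonshot): payoffs 37, 55 → best response Novel.
Mutual best responses: (Safe, Risky, Incremental).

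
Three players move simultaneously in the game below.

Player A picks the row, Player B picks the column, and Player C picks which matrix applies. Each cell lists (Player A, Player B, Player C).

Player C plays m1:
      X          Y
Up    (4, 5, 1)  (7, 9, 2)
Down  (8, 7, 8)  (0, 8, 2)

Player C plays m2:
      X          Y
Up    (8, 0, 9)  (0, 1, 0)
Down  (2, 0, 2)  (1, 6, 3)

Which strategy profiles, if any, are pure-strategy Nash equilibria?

For each player, find the best response to each opponent profile; mutual best responses are the pure NE.
Player A against (X, m1): payoffs 4, 8 → best response Down.
Player A against (X, m2): payoffs 8, 2 → best response Up.
Player A against (Y, m1): payoffs 7, 0 → best response Up.
Player A against (Y, m2): payoffs 0, 1 → best response Down.
Player B against (Up, m1): payoffs 5, 9 → best response Y.
Player B against (Up, m2): payoffs 0, 1 → best response Y.
Player B against (Down, m1): payoffs 7, 8 → best response Y.
Player B against (Down, m2): payoffs 0, 6 → best response Y.
Player C against (Up, X): payoffs 1, 9 → best response m2.
Player C against (Up, Y): payoffs 2, 0 → best response m1.
Player C against (Down, X): payoffs 8, 2 → best response m1.
Player C against (Down, Y): payoffs 2, 3 → best response m2.
Mutual best responses: (Up, Y, m1); (Down, Y, m2).

The pure Nash equilibria are (Up, Y, m1) and (Down, Y, m2).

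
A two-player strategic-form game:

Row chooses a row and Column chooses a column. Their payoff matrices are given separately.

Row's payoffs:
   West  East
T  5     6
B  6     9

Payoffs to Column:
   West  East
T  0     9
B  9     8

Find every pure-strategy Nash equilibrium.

For each strategy profile, look for a profitable unilateral deviation.
(T, West): Row can switch to B (5 → 6). Not NE.
(T, East): Row can switch to B (6 → 9). Not NE.
(B, West): Row gets 6, best alternative 5; Column gets 9, best alternative 8. No profitable deviation — NE.
(B, East): Column can switch to West (8 → 9). Not NE.

The unique pure-strategy Nash equilibrium is (B, West).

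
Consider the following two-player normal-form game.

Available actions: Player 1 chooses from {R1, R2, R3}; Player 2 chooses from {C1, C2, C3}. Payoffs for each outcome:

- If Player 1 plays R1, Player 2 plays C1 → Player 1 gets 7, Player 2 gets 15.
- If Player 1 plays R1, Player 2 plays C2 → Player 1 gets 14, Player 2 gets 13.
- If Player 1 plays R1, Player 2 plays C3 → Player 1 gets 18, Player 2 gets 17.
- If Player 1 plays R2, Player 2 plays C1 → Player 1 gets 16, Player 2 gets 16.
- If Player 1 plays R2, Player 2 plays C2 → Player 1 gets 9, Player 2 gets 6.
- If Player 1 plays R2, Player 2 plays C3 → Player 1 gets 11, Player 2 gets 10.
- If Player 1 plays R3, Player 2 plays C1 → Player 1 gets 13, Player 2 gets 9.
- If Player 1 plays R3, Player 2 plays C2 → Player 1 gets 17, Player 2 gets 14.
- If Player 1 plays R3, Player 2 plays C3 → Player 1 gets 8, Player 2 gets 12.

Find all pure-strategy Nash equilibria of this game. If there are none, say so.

(R1, C1): Player 1 can switch to R2 (7 → 16). Not NE.
(R1, C2): Player 1 can switch to R3 (14 → 17). Not NE.
(R1, C3): Player 1 gets 18, best alternative 11; Player 2 gets 17, best alternative 15. No profitable deviation — NE.
(R2, C1): Player 1 gets 16, best alternative 13; Player 2 gets 16, best alternative 10. No profitable deviation — NE.
(R2, C2): Player 1 can switch to R1 (9 → 14). Not NE.
(R2, C3): Player 1 can switch to R1 (11 → 18). Not NE.
(R3, C1): Player 1 can switch to R2 (13 → 16). Not NE.
(R3, C2): Player 1 gets 17, best alternative 14; Player 2 gets 14, best alternative 12. No profitable deviation — NE.
(R3, C3): Player 1 can switch to R1 (8 → 18). Not NE.

Pure-strategy Nash equilibria: (R1, C3) and (R2, C1) and (R3, C2)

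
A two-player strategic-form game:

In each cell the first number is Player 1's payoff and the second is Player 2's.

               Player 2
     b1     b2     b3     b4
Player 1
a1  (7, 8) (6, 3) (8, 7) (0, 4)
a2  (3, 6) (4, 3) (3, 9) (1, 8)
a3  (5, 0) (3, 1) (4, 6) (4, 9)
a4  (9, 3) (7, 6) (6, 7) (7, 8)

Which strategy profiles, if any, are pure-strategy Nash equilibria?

(a1, b1): Player 1 can switch to a4 (7 → 9). Not NE.
(a1, b2): Player 1 can switch to a4 (6 → 7). Not NE.
(a1, b3): Player 2 can switch to b1 (7 → 8). Not NE.
(a1, b4): Player 1 can switch to a2 (0 → 1). Not NE.
(a2, b1): Player 1 can switch to a1 (3 → 7). Not NE.
(a2, b2): Player 1 can switch to a1 (4 → 6). Not NE.
(a2, b3): Player 1 can switch to a1 (3 → 8). Not NE.
(a2, b4): Player 1 can switch to a3 (1 → 4). Not NE.
(a4, b4): Player 1 gets 7, best alternative 4; Player 2 gets 8, best alternative 7. No profitable deviation — NE.
(The remaining 7 profiles each have a profitable deviation by the same check.)

The unique pure-strategy Nash equilibrium is (a4, b4).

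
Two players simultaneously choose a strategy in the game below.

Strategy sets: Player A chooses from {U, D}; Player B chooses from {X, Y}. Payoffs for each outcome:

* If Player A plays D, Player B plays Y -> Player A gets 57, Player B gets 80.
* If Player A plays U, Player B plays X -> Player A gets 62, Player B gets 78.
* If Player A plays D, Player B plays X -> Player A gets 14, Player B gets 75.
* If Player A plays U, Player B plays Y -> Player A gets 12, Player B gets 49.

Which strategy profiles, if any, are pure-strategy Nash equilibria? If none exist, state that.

The pure Nash equilibria are (U, X); (D, Y).

(U, X): Player A gets 62, best alternative 14; Player B gets 78, best alternative 49. No profitable deviation — NE.
(U, Y): Player A can switch to D (12 → 57). Not NE.
(D, X): Player A can switch to U (14 → 62). Not NE.
(D, Y): Player A gets 57, best alternative 12; Player B gets 80, best alternative 75. No profitable deviation — NE.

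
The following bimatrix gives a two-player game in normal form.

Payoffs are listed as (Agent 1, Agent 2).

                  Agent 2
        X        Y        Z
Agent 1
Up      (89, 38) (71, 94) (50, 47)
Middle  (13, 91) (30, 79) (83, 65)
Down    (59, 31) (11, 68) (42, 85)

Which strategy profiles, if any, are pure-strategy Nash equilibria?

The unique pure-strategy Nash equilibrium is (Up, Y).

(Up, X): Agent 2 can switch to Y (38 → 94). Not NE.
(Up, Y): Agent 1 gets 71, best alternative 30; Agent 2 gets 94, best alternative 47. No profitable deviation — NE.
(Up, Z): Agent 1 can switch to Middle (50 → 83). Not NE.
(Middle, X): Agent 1 can switch to Up (13 → 89). Not NE.
(Middle, Y): Agent 1 can switch to Up (30 → 71). Not NE.
(Middle, Z): Agent 2 can switch to X (65 → 91). Not NE.
(Down, X): Agent 1 can switch to Up (59 → 89). Not NE.
(The remaining 2 profiles each have a profitable deviation by the same check.)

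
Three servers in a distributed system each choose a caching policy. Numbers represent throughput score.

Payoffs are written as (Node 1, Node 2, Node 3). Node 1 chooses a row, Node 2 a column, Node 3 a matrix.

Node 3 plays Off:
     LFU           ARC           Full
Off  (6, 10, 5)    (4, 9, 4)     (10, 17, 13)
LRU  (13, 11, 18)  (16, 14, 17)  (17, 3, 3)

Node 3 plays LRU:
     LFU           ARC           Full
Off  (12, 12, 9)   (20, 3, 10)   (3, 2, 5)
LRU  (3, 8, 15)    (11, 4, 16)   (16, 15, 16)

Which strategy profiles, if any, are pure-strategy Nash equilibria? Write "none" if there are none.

(Off, LFU, LRU); (LRU, ARC, Off); (LRU, Full, LRU)

Node 1 against (LFU, Off): payoffs 6, 13 → best response LRU.
Node 1 against (LFU, LRU): payoffs 12, 3 → best response Off.
Node 1 against (ARC, Off): payoffs 4, 16 → best response LRU.
Node 1 against (ARC, LRU): payoffs 20, 11 → best response Off.
Node 1 against (Full, Off): payoffs 10, 17 → best response LRU.
Node 1 against (Full, LRU): payoffs 3, 16 → best response LRU.
Node 2 against (Off, Off): payoffs 10, 9, 17 → best response Full.
Node 2 against (Off, LRU): payoffs 12, 3, 2 → best response LFU.
Node 2 against (LRU, Off): payoffs 11, 14, 3 → best response ARC.
Node 2 against (LRU, LRU): payoffs 8, 4, 15 → best response Full.
Node 3 against (Off, LFU): payoffs 5, 9 → best response LRU.
Node 3 against (Off, ARC): payoffs 4, 10 → best response LRU.
Node 3 against (Off, Full): payoffs 13, 5 → best response Off.
Node 3 against (LRU, LFU): payoffs 18, 15 → best response Off.
Node 3 against (LRU, ARC): payoffs 17, 16 → best response Off.
Node 3 against (LRU, Full): payoffs 3, 16 → best response LRU.
Mutual best responses: (Off, LFU, LRU); (LRU, ARC, Off); (LRU, Full, LRU).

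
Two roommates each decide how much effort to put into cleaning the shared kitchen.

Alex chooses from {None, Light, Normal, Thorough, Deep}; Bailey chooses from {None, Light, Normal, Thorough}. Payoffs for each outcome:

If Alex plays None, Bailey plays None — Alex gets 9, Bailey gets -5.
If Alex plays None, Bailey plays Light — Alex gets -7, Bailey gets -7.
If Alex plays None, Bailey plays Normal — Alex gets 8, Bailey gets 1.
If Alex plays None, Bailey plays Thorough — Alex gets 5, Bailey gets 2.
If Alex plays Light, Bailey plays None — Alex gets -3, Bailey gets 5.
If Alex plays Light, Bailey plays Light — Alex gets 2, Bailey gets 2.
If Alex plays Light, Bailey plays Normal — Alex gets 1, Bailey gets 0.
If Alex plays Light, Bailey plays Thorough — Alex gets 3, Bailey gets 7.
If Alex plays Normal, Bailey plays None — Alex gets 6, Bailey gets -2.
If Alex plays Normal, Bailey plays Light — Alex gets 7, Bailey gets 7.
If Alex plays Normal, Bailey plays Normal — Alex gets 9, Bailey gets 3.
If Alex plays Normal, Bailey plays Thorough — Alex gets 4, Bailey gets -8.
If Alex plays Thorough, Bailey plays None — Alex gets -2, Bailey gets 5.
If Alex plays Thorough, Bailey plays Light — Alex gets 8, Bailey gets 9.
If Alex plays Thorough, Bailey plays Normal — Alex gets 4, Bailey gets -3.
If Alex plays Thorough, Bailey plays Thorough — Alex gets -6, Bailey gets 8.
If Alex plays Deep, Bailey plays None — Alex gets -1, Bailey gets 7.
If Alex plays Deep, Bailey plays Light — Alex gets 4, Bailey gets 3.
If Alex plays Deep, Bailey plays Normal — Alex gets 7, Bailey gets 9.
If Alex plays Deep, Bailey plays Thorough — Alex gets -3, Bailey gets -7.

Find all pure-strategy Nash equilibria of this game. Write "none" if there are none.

(None, Thorough); (Thorough, Light)

For each strategy profile, look for a profitable unilateral deviation.
(None, None): Bailey can switch to Normal (-5 → 1). Not NE.
(None, Light): Alex can switch to Light (-7 → 2). Not NE.
(None, Normal): Alex can switch to Normal (8 → 9). Not NE.
(None, Thorough): Alex gets 5, best alternative 4; Bailey gets 2, best alternative 1. No profitable deviation — NE.
(Light, None): Alex can switch to None (-3 → 9). Not NE.
(Light, Light): Alex can switch to Normal (2 → 7). Not NE.
(Light, Normal): Alex can switch to None (1 → 8). Not NE.
(Thorough, Light): Alex gets 8, best alternative 7; Bailey gets 9, best alternative 8. No profitable deviation — NE.
(The remaining 12 profiles each have a profitable deviation by the same check.)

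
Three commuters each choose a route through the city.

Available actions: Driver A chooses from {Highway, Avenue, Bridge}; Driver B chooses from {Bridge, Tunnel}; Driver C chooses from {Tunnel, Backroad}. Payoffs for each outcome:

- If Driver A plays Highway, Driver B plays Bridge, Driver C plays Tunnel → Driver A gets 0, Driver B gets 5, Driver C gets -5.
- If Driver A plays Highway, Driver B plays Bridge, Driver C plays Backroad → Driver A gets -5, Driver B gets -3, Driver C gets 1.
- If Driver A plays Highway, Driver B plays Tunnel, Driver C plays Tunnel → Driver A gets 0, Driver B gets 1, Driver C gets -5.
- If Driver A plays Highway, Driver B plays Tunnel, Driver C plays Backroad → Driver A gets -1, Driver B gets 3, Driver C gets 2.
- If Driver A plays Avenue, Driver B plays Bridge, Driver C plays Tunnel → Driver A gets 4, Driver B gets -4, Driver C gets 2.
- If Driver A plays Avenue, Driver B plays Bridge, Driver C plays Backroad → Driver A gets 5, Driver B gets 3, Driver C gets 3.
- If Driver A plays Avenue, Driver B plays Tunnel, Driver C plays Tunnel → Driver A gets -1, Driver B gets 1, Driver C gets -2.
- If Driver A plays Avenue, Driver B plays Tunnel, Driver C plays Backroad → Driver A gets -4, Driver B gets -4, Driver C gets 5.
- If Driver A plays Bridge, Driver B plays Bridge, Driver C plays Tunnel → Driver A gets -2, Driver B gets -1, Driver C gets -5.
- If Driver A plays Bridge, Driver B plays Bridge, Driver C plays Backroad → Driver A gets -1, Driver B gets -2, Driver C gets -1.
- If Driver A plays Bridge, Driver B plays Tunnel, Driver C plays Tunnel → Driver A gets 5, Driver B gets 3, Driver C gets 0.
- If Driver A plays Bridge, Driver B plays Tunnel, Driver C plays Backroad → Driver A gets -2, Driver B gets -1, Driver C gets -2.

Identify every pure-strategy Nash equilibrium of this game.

For each strategy profile, look for a profitable unilateral deviation.
(Highway, Bridge, Tunnel): Driver A can switch to Avenue (0 → 4). Not NE.
(Highway, Bridge, Backroad): Driver A can switch to Avenue (-5 → 5). Not NE.
(Highway, Tunnel, Tunnel): Driver A can switch to Bridge (0 → 5). Not NE.
(Highway, Tunnel, Backroad): Driver A gets -1, best alternative -2; Driver B gets 3, best alternative -3; Driver C gets 2, best alternative -5. No profitable deviation — NE.
(Avenue, Bridge, Tunnel): Driver B can switch to Tunnel (-4 → 1). Not NE.
(Avenue, Bridge, Backroad): Driver A gets 5, best alternative -1; Driver B gets 3, best alternative -4; Driver C gets 3, best alternative 2. No profitable deviation — NE.
(Avenue, Tunnel, Tunnel): Driver A can switch to Highway (-1 → 0). Not NE.
(Avenue, Tunnel, Backroad): Driver A can switch to Highway (-4 → -1). Not NE.
(Bridge, Bridge, Tunnel): Driver A can switch to Highway (-2 → 0). Not NE.
(Bridge, Bridge, Backroad): Driver A can switch to Avenue (-1 → 5). Not NE.
(Bridge, Tunnel, Tunnel): Driver A gets 5, best alternative 0; Driver B gets 3, best alternative -1; Driver C gets 0, best alternative -2. No profitable deviation — NE.
(Bridge, Tunnel, Backroad): Driver A can switch to Highway (-2 → -1). Not NE.

The pure Nash equilibria are (Highway, Tunnel, Backroad), (Avenue, Bridge, Backroad), (Bridge, Tunnel, Tunnel).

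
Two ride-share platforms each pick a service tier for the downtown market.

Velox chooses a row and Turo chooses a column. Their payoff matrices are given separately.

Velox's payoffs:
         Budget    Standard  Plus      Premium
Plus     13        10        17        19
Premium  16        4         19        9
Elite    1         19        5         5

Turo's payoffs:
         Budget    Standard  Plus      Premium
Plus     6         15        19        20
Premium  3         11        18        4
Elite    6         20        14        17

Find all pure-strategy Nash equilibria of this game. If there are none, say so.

Mark each player's best response to every combination of opponents' strategies; a profile where every player is best-responding is a pure Nash equilibrium.
Velox against Budget: payoffs 13, 16, 1 → best response Premium.
Velox against Standard: payoffs 10, 4, 19 → best response Elite.
Velox against Plus: payoffs 17, 19, 5 → best response Premium.
Velox against Premium: payoffs 19, 9, 5 → best response Plus.
Turo against Plus: payoffs 6, 15, 19, 20 → best response Premium.
Turo against Premium: payoffs 3, 11, 18, 4 → best response Plus.
Turo against Elite: payoffs 6, 20, 14, 17 → best response Standard.
Mutual best responses: (Plus, Premium); (Premium, Plus); (Elite, Standard).

(Plus, Premium) and (Premium, Plus) and (Elite, Standard)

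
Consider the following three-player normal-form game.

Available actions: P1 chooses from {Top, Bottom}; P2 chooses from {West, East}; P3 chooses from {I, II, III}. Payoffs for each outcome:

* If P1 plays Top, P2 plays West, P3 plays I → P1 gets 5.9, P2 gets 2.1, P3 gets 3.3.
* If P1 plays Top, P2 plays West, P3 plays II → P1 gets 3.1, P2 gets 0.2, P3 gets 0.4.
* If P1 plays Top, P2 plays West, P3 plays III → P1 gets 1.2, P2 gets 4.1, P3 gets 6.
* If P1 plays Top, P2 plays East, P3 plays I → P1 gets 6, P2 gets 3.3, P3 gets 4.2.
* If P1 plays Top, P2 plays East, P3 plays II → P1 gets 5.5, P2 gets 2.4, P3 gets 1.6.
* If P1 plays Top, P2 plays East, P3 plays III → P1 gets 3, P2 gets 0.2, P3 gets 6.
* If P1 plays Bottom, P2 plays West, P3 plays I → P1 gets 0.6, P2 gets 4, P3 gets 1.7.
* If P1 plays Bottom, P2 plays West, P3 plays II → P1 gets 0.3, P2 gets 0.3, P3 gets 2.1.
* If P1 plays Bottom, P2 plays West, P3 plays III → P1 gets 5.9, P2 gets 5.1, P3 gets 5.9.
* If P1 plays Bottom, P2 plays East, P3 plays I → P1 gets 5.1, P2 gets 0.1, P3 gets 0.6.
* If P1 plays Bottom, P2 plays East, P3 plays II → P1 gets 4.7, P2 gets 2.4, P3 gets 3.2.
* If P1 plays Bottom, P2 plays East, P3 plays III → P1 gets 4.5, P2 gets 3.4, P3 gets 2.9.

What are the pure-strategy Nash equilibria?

Check each profile: it is a Nash equilibrium iff no player can strictly gain by switching unilaterally.
(Top, West, I): P2 can switch to East (2.1 → 3.3). Not NE.
(Top, West, II): P2 can switch to East (0.2 → 2.4). Not NE.
(Top, West, III): P1 can switch to Bottom (1.2 → 5.9). Not NE.
(Top, East, I): P3 can switch to III (4.2 → 6). Not NE.
(Top, East, II): P3 can switch to I (1.6 → 4.2). Not NE.
(Top, East, III): P1 can switch to Bottom (3 → 4.5). Not NE.
(Bottom, West, III): P1 gets 5.9, best alternative 1.2; P2 gets 5.1, best alternative 3.4; P3 gets 5.9, best alternative 2.1. No profitable deviation — NE.
(The remaining 5 profiles each have a profitable deviation by the same check.)

Pure NE: (Bottom, West, III)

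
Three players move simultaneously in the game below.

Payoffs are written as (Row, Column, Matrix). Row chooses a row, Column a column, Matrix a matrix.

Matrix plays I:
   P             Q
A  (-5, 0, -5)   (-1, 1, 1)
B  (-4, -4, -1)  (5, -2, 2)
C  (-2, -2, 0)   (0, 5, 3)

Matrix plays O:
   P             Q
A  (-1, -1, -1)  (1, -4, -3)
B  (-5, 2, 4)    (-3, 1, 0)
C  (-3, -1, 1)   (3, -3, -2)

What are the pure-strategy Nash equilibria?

The pure Nash equilibria are (A, P, O); (B, Q, I).

Check each profile: it is a Nash equilibrium iff no player can strictly gain by switching unilaterally.
(A, P, I): Row can switch to B (-5 → -4). Not NE.
(A, P, O): Row gets -1, best alternative -3; Column gets -1, best alternative -4; Matrix gets -1, best alternative -5. No profitable deviation — NE.
(A, Q, I): Row can switch to B (-1 → 5). Not NE.
(A, Q, O): Row can switch to C (1 → 3). Not NE.
(B, P, I): Row can switch to C (-4 → -2). Not NE.
(B, P, O): Row can switch to A (-5 → -1). Not NE.
(B, Q, I): Row gets 5, best alternative 0; Column gets -2, best alternative -4; Matrix gets 2, best alternative 0. No profitable deviation — NE.
(B, Q, O): Row can switch to A (-3 → 1). Not NE.
(The remaining 4 profiles each have a profitable deviation by the same check.)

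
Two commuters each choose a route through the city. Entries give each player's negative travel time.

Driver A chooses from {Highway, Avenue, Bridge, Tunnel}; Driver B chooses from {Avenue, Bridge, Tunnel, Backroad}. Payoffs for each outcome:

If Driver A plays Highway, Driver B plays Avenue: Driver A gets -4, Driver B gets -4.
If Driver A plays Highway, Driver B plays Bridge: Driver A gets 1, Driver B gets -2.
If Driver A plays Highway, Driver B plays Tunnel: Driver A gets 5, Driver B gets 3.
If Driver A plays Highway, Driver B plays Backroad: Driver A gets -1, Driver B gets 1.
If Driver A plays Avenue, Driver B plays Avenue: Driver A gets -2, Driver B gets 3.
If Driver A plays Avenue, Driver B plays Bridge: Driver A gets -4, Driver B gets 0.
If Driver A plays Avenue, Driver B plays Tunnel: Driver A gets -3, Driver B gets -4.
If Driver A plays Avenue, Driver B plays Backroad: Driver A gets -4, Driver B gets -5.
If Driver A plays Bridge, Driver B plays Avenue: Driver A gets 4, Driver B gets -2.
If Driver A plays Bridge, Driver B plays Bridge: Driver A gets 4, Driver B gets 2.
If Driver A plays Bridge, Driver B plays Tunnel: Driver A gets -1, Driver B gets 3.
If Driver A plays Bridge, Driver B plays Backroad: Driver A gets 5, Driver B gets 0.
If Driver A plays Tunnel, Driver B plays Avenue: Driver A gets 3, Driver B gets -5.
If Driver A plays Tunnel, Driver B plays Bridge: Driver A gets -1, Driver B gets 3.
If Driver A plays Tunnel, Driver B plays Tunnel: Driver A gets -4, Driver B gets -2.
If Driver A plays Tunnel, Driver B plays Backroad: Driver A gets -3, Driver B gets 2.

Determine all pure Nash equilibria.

(Highway, Avenue): Driver A can switch to Avenue (-4 → -2). Not NE.
(Highway, Bridge): Driver A can switch to Bridge (1 → 4). Not NE.
(Highway, Tunnel): Driver A gets 5, best alternative -1; Driver B gets 3, best alternative 1. No profitable deviation — NE.
(Highway, Backroad): Driver A can switch to Bridge (-1 → 5). Not NE.
(Avenue, Avenue): Driver A can switch to Bridge (-2 → 4). Not NE.
(Avenue, Bridge): Driver A can switch to Highway (-4 → 1). Not NE.
(Avenue, Tunnel): Driver A can switch to Highway (-3 → 5). Not NE.
(The remaining 9 profiles each have a profitable deviation by the same check.)

Pure NE: (Highway, Tunnel)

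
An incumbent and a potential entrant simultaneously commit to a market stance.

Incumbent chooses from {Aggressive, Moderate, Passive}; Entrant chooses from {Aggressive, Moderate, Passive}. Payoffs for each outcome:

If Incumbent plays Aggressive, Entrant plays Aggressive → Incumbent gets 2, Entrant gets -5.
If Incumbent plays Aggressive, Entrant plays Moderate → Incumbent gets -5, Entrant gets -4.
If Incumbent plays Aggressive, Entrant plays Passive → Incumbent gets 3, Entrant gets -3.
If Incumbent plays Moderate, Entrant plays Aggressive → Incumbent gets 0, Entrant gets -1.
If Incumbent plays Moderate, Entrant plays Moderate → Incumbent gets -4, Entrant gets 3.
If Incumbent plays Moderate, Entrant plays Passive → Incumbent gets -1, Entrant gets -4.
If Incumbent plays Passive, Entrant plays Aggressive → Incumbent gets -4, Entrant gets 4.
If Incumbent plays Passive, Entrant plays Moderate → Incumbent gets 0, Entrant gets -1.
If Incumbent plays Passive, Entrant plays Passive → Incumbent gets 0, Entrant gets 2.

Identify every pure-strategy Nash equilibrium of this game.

Pure NE: (Aggressive, Passive)

Incumbent against Aggressive: payoffs 2, 0, -4 → best response Aggressive.
Incumbent against Moderate: payoffs -5, -4, 0 → best response Passive.
Incumbent against Passive: payoffs 3, -1, 0 → best response Aggressive.
Entrant against Aggressive: payoffs -5, -4, -3 → best response Passive.
Entrant against Moderate: payoffs -1, 3, -4 → best response Moderate.
Entrant against Passive: payoffs 4, -1, 2 → best response Aggressive.
Mutual best responses: (Aggressive, Passive).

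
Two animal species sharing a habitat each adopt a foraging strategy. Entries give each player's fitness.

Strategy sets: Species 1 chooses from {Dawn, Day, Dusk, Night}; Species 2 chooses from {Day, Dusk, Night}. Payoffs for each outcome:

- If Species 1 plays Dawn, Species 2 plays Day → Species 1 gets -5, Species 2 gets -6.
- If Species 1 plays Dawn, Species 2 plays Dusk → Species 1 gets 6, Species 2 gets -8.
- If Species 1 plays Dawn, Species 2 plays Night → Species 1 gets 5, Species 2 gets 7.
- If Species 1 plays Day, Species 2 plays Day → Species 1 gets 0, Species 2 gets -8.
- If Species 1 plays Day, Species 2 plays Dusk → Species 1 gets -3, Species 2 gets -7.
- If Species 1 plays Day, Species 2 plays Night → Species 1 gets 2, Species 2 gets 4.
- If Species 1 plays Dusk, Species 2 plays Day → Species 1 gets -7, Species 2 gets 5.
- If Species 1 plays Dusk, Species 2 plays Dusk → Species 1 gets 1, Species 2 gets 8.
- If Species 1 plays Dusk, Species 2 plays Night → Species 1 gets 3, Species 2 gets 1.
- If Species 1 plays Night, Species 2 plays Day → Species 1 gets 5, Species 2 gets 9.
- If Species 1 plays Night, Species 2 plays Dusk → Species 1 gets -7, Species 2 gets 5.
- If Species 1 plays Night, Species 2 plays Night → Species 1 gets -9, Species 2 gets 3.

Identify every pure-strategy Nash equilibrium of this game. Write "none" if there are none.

For each player, find the best response to each opponent profile; mutual best responses are the pure NE.
Species 1 against Day: payoffs -5, 0, -7, 5 → best response Night.
Species 1 against Dusk: payoffs 6, -3, 1, -7 → best response Dawn.
Species 1 against Night: payoffs 5, 2, 3, -9 → best response Dawn.
Species 2 against Dawn: payoffs -6, -8, 7 → best response Night.
Species 2 against Day: payoffs -8, -7, 4 → best response Night.
Species 2 against Dusk: payoffs 5, 8, 1 → best response Dusk.
Species 2 against Night: payoffs 9, 5, 3 → best response Day.
Mutual best responses: (Dawn, Night); (Night, Day).

(Dawn, Night); (Night, Day)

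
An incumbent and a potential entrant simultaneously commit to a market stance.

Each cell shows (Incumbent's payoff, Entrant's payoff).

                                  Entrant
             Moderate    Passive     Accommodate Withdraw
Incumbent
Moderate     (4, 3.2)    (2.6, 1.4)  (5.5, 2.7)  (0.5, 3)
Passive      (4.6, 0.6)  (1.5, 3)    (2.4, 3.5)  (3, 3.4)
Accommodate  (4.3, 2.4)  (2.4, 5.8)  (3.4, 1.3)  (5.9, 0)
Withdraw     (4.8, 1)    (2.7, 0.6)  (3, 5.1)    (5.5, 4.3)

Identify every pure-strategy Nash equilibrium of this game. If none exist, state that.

There is no pure-strategy Nash equilibrium.

(Moderate, Moderate): Incumbent can switch to Passive (4 → 4.6). Not NE.
(Moderate, Passive): Incumbent can switch to Withdraw (2.6 → 2.7). Not NE.
(Moderate, Accommodate): Entrant can switch to Moderate (2.7 → 3.2). Not NE.
(Moderate, Withdraw): Incumbent can switch to Passive (0.5 → 3). Not NE.
(Passive, Moderate): Incumbent can switch to Withdraw (4.6 → 4.8). Not NE.
(Passive, Passive): Incumbent can switch to Moderate (1.5 → 2.6). Not NE.
(Passive, Accommodate): Incumbent can switch to Moderate (2.4 → 5.5). Not NE.
(Passive, Withdraw): Incumbent can switch to Accommodate (3 → 5.9). Not NE.
(Accommodate, Moderate): Incumbent can switch to Passive (4.3 → 4.6). Not NE.
(Accommodate, Passive): Incumbent can switch to Moderate (2.4 → 2.6). Not NE.
(The remaining 6 profiles each have a profitable deviation by the same check.)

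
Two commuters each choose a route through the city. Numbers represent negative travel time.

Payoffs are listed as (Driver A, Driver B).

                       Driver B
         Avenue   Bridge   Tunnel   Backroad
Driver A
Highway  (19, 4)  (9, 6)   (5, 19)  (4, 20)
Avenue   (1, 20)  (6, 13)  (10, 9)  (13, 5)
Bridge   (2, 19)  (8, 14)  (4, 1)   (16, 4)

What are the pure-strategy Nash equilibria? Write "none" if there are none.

none

Driver A against Avenue: payoffs 19, 1, 2 → best response Highway.
Driver A against Bridge: payoffs 9, 6, 8 → best response Highway.
Driver A against Tunnel: payoffs 5, 10, 4 → best response Avenue.
Driver A against Backroad: payoffs 4, 13, 16 → best response Bridge.
Driver B against Highway: payoffs 4, 6, 19, 20 → best response Backroad.
Driver B against Avenue: payoffs 20, 13, 9, 5 → best response Avenue.
Driver B against Bridge: payoffs 19, 14, 1, 4 → best response Avenue.
No profile is a mutual best response for all players.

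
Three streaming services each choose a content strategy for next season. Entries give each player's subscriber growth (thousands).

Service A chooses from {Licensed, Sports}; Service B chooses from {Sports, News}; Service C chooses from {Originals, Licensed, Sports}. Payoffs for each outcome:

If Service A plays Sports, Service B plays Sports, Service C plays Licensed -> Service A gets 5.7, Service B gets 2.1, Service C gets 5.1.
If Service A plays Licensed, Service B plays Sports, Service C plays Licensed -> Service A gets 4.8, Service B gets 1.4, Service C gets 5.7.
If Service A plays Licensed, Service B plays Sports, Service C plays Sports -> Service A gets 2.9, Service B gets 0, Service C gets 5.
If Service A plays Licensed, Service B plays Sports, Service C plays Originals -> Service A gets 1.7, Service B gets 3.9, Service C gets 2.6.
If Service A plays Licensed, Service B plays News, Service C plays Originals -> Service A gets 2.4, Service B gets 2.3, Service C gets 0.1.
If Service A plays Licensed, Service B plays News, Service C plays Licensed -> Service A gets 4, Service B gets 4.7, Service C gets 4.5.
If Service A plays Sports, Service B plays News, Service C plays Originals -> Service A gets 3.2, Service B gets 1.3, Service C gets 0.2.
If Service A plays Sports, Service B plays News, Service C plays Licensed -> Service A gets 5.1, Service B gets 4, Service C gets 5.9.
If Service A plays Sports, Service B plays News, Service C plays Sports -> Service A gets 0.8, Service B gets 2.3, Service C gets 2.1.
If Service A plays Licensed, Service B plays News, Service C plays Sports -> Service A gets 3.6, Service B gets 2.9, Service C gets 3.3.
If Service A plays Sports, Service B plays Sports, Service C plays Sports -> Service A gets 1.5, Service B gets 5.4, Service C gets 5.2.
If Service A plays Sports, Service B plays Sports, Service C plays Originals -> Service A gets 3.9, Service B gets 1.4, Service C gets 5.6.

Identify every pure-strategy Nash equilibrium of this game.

The pure Nash equilibria are (Sports, Sports, Originals) and (Sports, News, Licensed).

Service A against (Sports, Originals): payoffs 1.7, 3.9 → best response Sports.
Service A against (Sports, Licensed): payoffs 4.8, 5.7 → best response Sports.
Service A against (Sports, Sports): payoffs 2.9, 1.5 → best response Licensed.
Service A against (News, Originals): payoffs 2.4, 3.2 → best response Sports.
Service A against (News, Licensed): payoffs 4, 5.1 → best response Sports.
Service A against (News, Sports): payoffs 3.6, 0.8 → best response Licensed.
Service B against (Licensed, Originals): payoffs 3.9, 2.3 → best response Sports.
Service B against (Licensed, Licensed): payoffs 1.4, 4.7 → best response News.
Service B against (Licensed, Sports): payoffs 0, 2.9 → best response News.
Service B against (Sports, Originals): payoffs 1.4, 1.3 → best response Sports.
Service B against (Sports, Licensed): payoffs 2.1, 4 → best response News.
Service B against (Sports, Sports): payoffs 5.4, 2.3 → best response Sports.
Service C against (Licensed, Sports): payoffs 2.6, 5.7, 5 → best response Licensed.
Service C against (Licensed, News): payoffs 0.1, 4.5, 3.3 → best response Licensed.
Service C against (Sports, Sports): payoffs 5.6, 5.1, 5.2 → best response Originals.
Service C against (Sports, News): payoffs 0.2, 5.9, 2.1 → best response Licensed.
Mutual best responses: (Sports, Sports, Originals); (Sports, News, Licensed).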